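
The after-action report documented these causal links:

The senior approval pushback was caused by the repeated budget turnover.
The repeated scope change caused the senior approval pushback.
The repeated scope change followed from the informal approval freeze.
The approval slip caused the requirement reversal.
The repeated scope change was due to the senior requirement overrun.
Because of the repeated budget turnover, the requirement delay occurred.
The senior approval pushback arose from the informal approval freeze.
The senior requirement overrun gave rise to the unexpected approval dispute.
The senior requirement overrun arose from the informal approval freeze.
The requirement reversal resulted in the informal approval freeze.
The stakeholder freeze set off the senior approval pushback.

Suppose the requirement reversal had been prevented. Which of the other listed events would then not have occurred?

Downstream of the requirement reversal: the informal approval freeze, the senior requirement overrun, the unexpected approval dispute, the repeated scope change, the senior approval pushback.
Of those, still caused via another path: the senior approval pushback.
The remainder have no surviving cause.

the informal approval freeze, the repeated scope change, the senior requirement overrun, the unexpected approval dispute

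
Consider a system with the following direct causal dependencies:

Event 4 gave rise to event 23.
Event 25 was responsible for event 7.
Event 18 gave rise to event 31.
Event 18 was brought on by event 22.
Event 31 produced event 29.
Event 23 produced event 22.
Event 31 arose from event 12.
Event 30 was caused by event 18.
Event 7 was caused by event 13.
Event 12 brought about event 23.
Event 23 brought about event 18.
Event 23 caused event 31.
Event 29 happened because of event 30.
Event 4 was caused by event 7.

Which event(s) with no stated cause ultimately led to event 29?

Tracing upstream from event 29: event 29 ← event 31 ← event 23 ← event 4 ← event 7 ← event 13.
A separate upstream branch: event 29 ← event 31 ← event 23 ← event 4 ← event 7 ← event 25.
A separate upstream branch: event 29 ← event 31 ← event 12.
Each of those chain origins has no stated cause.

event 12, event 13, event 25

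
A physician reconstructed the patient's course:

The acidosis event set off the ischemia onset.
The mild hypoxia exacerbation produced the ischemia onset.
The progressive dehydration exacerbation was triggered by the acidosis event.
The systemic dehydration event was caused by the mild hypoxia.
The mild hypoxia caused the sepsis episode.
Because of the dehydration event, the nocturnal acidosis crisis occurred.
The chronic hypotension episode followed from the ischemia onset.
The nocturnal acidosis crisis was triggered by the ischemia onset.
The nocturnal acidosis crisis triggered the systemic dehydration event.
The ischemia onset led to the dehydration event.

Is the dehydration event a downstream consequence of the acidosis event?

There is a causal chain: the acidosis event → the ischemia onset → the dehydration event.

Yes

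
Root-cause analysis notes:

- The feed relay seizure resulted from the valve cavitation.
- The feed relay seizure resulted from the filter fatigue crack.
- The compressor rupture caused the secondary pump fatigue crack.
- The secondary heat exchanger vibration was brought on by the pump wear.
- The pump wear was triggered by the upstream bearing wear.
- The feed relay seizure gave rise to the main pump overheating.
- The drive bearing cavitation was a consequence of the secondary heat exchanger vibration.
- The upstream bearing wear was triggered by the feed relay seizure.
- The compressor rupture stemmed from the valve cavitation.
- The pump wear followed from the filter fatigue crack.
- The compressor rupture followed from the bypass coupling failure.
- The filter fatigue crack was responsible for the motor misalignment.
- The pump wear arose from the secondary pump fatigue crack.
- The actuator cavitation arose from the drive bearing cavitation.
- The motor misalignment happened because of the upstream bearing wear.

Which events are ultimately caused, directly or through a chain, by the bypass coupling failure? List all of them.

the actuator cavitation, the compressor rupture, the drive bearing cavitation, the pump wear, the secondary heat exchanger vibration, the secondary pump fatigue crack

Direct effects: the compressor rupture.
2 steps out: the secondary pump fatigue crack.
3 steps out: the pump wear.
4 steps out: the secondary heat exchanger vibration.
5 steps out: the drive bearing cavitation.
6 steps out: the actuator cavitation.
Not reachable from it: the valve cavitation, the filter fatigue crack, the feed relay seizure, the upstream bearing wear, the main pump overheating, the motor misalignment.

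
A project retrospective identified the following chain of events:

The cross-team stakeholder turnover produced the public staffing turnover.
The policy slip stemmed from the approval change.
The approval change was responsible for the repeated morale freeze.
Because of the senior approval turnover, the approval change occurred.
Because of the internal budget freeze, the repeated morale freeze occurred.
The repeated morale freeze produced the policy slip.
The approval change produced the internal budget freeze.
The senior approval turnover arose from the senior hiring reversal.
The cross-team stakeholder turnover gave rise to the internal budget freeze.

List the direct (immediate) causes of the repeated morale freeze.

Upstream contributors include the cross-team stakeholder turnover, the senior hiring reversal, the senior approval turnover, but only the approval change, the internal budget freeze feed directly into the repeated morale freeze.

the approval change, the internal budget freeze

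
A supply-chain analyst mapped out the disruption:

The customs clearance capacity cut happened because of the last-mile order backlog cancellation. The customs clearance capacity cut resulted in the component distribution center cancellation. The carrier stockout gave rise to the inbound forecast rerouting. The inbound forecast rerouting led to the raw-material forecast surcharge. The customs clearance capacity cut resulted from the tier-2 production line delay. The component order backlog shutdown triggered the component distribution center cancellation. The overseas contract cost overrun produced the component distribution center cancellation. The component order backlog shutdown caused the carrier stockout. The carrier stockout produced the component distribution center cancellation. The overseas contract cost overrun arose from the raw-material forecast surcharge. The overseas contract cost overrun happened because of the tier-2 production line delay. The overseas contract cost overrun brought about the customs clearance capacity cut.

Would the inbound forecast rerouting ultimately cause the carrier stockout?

No

The inbound forecast rerouting leads to the raw-material forecast surcharge, the overseas contract cost overrun, the customs clearance capacity cut, the component distribution center cancellation; the carrier stockout is not among them.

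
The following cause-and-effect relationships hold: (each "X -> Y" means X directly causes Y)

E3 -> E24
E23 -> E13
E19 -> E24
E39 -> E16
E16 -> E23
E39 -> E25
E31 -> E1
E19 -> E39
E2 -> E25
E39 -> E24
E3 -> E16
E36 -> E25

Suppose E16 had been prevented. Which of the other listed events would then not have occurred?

E13, E23

Downstream of E16: E23, E13.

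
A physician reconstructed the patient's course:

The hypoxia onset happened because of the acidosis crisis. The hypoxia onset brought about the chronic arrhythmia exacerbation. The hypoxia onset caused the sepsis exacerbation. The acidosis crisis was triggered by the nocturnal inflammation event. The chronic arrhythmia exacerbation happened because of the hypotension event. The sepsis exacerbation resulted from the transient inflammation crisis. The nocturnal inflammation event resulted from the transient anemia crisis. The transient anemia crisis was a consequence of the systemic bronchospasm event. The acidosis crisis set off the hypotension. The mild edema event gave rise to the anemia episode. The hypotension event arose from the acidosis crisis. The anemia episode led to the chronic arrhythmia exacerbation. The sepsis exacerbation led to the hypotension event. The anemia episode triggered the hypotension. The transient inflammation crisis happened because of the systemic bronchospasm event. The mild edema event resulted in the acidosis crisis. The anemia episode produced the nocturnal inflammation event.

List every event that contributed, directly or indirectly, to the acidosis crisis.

Immediate causes of the acidosis crisis: the mild edema event, the nocturnal inflammation event.
Further upstream: the systemic bronchospasm event, the anemia episode, the transient anemia crisis.

the anemia episode, the mild edema event, the nocturnal inflammation event, the systemic bronchospasm event, the transient anemia crisis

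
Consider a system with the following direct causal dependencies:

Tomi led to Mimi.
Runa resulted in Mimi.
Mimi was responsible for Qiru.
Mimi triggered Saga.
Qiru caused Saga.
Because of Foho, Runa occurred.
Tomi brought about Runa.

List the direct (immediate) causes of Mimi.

Upstream contributors include Foho, but only Runa, Tomi feed directly into Mimi.

Runa, Tomi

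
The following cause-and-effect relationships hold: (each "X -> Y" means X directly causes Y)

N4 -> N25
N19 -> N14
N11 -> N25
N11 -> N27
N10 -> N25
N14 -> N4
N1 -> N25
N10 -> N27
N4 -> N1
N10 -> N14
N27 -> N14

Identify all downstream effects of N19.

Direct effects: N14.
2 steps out: N4.
3 steps out: N1, N25.
Not reachable from it: N10, N11, N27.

N1, N14, N25, N4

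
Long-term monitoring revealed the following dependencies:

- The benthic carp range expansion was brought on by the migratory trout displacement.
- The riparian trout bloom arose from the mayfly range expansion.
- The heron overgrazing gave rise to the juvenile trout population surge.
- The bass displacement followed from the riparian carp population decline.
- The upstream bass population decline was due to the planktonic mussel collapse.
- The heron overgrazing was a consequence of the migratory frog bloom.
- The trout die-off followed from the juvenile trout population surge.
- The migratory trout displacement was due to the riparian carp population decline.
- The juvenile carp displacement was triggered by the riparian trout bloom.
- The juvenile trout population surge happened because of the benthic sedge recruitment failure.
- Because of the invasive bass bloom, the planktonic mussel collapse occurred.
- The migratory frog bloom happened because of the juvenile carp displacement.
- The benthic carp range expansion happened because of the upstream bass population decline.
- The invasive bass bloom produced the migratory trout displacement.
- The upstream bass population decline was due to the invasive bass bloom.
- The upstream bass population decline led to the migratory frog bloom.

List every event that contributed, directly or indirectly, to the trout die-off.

the benthic sedge recruitment failure, the heron overgrazing, the invasive bass bloom, the juvenile carp displacement, the juvenile trout population surge, the mayfly range expansion, the migratory frog bloom, the planktonic mussel collapse, the riparian trout bloom, the upstream bass population decline

Immediate cause of the trout die-off: the juvenile trout population surge.
Further upstream: the benthic sedge recruitment failure, the mayfly range expansion, the invasive bass bloom, the riparian trout bloom, the juvenile carp displacement, the planktonic mussel collapse, the upstream bass population decline, the migratory frog bloom, the heron overgrazing.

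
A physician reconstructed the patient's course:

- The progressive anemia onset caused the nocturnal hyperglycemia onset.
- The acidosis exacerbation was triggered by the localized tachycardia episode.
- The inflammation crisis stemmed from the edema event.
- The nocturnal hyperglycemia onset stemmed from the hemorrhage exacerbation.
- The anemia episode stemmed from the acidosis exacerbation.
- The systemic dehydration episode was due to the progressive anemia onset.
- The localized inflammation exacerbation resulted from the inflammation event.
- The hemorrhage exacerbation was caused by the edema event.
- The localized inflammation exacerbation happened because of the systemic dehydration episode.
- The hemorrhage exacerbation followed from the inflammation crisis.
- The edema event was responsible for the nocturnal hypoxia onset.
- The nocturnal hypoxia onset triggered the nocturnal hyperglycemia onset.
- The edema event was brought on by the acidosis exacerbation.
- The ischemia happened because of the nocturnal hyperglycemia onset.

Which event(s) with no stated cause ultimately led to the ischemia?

Tracing upstream from the ischemia: the ischemia ← the nocturnal hyperglycemia onset ← the nocturnal hypoxia onset ← the edema event ← the acidosis exacerbation ← the localized tachycardia episode.
A separate upstream branch: the ischemia ← the nocturnal hyperglycemia onset ← the progressive anemia onset.
Each of those chain origins has no stated cause.

the localized tachycardia episode, the progressive anemia onset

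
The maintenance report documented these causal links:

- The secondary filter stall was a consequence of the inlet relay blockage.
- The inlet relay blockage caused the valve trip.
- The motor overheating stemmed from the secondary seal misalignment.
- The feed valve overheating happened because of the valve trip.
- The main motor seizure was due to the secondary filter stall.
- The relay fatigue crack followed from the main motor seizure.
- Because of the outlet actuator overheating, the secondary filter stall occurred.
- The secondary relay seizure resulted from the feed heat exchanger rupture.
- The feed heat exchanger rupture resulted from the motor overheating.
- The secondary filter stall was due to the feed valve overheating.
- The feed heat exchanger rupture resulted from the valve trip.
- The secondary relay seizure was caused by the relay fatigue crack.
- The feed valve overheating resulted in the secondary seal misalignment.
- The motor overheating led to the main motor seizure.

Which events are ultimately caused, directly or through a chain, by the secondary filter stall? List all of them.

the main motor seizure, the relay fatigue crack, the secondary relay seizure

Direct effects: the main motor seizure.
2 steps out: the relay fatigue crack.
3 steps out: the secondary relay seizure.
Not reachable from it: the inlet relay blockage, the valve trip, the feed valve overheating, the secondary seal misalignment, the motor overheating, the feed heat exchanger rupture, the outlet actuator overheating.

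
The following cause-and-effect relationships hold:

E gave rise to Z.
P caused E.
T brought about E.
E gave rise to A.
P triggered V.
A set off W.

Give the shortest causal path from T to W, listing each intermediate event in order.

T → E
E → A
A → W
Length: 3 steps.

T → E → A → W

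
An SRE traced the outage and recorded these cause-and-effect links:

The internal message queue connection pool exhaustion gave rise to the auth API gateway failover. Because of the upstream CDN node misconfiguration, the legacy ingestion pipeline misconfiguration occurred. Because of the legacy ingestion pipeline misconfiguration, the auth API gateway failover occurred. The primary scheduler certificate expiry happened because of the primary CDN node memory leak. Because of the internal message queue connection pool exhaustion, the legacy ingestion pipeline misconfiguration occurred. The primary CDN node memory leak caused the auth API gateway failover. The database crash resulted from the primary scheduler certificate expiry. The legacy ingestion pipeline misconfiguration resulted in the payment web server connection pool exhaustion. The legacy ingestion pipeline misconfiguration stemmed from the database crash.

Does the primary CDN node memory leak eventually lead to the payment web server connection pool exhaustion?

There is a causal chain: the primary CDN node memory leak → the primary scheduler certificate expiry → the database crash → the legacy ingestion pipeline misconfiguration → the payment web server connection pool exhaustion.

Yes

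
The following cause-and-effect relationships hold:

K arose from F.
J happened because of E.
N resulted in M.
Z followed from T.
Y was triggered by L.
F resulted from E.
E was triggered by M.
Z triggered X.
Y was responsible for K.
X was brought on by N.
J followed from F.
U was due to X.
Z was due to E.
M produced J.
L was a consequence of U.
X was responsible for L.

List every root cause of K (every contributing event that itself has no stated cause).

N, T

Tracing upstream from K: K ← F ← E ← M ← N.
A separate upstream branch: K ← Y ← L ← X ← Z ← T.
Each of those chain origins has no stated cause.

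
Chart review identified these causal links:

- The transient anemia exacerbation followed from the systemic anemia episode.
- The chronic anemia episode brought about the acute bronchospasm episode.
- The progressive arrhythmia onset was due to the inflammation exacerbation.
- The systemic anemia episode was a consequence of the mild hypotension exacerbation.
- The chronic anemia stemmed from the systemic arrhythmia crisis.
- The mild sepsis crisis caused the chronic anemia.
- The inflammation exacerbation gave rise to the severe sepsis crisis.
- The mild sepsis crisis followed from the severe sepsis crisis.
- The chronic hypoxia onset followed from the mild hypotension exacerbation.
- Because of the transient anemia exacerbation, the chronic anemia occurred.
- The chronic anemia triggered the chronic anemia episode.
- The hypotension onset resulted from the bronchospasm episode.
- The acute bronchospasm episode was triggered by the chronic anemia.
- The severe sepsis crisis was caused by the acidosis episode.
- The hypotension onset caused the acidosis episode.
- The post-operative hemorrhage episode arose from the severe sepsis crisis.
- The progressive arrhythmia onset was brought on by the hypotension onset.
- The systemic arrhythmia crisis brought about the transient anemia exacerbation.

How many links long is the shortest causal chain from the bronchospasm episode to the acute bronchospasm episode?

6

Shortest chain: the bronchospasm episode → the hypotension onset → the acidosis episode → the severe sepsis crisis → the mild sepsis crisis → the chronic anemia → the acute bronchospasm episode.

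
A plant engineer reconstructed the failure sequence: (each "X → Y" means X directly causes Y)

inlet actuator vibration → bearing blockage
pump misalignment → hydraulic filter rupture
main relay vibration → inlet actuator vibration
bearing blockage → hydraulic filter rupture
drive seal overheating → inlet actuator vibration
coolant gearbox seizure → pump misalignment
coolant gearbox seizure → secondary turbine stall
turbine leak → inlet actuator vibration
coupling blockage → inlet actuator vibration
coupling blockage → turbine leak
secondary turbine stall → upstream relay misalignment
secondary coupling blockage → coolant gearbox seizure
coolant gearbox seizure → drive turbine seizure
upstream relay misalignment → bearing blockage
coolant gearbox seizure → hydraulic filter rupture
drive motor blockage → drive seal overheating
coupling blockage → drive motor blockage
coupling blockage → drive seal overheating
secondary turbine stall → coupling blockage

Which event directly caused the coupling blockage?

the secondary turbine stall

Upstream contributors include the secondary coupling blockage, the coolant gearbox seizure, but only the secondary turbine stall feeds directly into the coupling blockage.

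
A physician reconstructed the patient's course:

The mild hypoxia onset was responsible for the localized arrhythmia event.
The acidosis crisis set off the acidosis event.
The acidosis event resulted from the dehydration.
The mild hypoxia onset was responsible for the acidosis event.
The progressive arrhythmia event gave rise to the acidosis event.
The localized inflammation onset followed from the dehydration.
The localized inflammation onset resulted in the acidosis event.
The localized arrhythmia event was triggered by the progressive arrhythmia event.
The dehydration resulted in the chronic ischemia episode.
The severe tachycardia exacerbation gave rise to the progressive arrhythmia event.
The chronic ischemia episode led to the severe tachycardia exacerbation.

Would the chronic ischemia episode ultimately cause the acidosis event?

There is a causal chain: the chronic ischemia episode → the severe tachycardia exacerbation → the progressive arrhythmia event → the acidosis event.

Yes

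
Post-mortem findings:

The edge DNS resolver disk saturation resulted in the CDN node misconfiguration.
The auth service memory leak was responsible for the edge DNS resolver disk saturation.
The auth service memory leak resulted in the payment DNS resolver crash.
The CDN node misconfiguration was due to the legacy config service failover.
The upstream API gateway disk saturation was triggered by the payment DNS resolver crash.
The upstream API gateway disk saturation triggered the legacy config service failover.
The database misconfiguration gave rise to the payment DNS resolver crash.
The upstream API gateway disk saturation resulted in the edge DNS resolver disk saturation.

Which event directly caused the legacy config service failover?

Upstream contributors include the database misconfiguration, the auth service memory leak, the payment DNS resolver crash, but only the upstream API gateway disk saturation feeds directly into the legacy config service failover.

the upstream API gateway disk saturation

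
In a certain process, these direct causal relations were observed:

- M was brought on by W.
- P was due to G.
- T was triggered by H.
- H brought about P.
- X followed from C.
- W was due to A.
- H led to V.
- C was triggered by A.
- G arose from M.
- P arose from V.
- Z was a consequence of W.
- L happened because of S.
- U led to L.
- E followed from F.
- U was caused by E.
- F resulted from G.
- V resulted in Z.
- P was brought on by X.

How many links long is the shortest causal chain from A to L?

Shortest chain: A → W → M → G → F → E → U → L.

7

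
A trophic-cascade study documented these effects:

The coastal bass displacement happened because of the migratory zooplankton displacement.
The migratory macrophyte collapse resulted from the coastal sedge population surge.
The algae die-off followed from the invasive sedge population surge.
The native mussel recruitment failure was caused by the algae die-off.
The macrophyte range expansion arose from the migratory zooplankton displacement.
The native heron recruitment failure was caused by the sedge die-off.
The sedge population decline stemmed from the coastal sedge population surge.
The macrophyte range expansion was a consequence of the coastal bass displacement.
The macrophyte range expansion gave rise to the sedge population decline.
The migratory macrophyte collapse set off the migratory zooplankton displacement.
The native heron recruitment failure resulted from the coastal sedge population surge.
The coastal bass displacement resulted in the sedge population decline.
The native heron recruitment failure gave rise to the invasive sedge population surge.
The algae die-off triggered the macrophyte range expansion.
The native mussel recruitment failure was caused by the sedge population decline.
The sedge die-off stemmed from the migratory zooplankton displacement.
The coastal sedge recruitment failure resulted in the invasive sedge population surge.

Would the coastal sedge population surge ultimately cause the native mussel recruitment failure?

Yes

There is a causal chain: the coastal sedge population surge → the sedge population decline → the native mussel recruitment failure.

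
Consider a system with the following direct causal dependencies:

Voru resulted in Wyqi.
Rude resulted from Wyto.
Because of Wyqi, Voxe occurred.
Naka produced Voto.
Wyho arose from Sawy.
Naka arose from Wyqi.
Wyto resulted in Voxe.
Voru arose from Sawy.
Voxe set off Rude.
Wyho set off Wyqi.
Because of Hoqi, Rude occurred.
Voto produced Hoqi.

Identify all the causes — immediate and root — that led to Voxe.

Sawy, Voru, Wyho, Wyqi, Wyto

Immediate causes of Voxe: Wyqi, Wyto.
Further upstream: Sawy, Voru, Wyho.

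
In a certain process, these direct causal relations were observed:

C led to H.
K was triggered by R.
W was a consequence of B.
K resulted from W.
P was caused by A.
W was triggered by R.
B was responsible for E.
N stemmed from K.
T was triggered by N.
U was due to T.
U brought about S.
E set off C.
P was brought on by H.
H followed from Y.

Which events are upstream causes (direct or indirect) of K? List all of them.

B, R, W

Immediate causes of K: R, W.
Further upstream: B.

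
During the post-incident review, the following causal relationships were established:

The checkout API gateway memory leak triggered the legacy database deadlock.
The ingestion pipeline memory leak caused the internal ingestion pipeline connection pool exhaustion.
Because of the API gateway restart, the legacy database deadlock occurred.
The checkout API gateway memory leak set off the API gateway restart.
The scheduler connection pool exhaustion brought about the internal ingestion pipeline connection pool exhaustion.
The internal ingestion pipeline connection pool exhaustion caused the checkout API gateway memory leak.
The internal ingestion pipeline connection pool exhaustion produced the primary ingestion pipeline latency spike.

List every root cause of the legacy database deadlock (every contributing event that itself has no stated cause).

Tracing upstream from the legacy database deadlock: the legacy database deadlock ← the checkout API gateway memory leak ← the internal ingestion pipeline connection pool exhaustion ← the ingestion pipeline memory leak.
A separate upstream branch: the legacy database deadlock ← the checkout API gateway memory leak ← the internal ingestion pipeline connection pool exhaustion ← the scheduler connection pool exhaustion.
Each of those chain origins has no stated cause.

the ingestion pipeline memory leak, the scheduler connection pool exhaustion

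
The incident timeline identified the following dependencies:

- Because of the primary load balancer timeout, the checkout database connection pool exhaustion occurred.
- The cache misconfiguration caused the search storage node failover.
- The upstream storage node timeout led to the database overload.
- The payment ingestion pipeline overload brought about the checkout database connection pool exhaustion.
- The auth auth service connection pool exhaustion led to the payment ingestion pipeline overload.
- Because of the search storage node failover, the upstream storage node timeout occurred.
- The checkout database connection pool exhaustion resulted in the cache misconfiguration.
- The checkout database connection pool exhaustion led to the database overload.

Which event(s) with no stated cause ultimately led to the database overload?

Tracing upstream from the database overload: the database overload ← the checkout database connection pool exhaustion ← the payment ingestion pipeline overload ← the auth auth service connection pool exhaustion.
A separate upstream branch: the database overload ← the checkout database connection pool exhaustion ← the primary load balancer timeout.
Each of those chain origins has no stated cause.

the auth auth service connection pool exhaustion, the primary load balancer timeout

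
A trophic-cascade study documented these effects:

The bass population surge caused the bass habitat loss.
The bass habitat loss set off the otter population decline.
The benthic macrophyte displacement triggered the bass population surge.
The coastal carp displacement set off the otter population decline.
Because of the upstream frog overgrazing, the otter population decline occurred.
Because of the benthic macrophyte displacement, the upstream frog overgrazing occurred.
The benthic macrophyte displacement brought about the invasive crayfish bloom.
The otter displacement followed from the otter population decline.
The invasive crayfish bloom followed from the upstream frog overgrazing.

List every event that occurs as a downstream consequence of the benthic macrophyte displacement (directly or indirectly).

Direct effects: the upstream frog overgrazing, the bass population surge, the invasive crayfish bloom.
2 steps out: the bass habitat loss, the otter population decline.
3 steps out: the otter displacement.
Not reachable from it: the coastal carp displacement.

the bass habitat loss, the bass population surge, the invasive crayfish bloom, the otter displacement, the otter population decline, the upstream frog overgrazing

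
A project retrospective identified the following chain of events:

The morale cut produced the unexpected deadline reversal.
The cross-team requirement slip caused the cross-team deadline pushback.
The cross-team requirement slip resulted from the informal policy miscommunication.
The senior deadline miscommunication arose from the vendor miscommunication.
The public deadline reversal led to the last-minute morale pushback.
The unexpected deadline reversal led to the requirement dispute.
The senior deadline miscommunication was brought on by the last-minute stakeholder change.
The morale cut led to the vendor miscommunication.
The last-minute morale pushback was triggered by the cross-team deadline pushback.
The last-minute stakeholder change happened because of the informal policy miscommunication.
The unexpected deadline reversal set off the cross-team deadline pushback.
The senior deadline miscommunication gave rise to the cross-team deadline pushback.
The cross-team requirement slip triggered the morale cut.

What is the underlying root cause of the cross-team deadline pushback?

Tracing upstream from the cross-team deadline pushback: the cross-team deadline pushback ← the cross-team requirement slip ← the informal policy miscommunication.
The informal policy miscommunication has no stated cause, so it is the root.

the informal policy miscommunication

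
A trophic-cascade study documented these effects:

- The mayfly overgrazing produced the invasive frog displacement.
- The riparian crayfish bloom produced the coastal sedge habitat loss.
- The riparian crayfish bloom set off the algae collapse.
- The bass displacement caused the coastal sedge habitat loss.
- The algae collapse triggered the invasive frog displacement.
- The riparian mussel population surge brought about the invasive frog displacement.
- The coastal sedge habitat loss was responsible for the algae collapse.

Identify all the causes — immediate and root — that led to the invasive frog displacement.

Immediate causes of the invasive frog displacement: the riparian mussel population surge, the mayfly overgrazing, the algae collapse.
Further upstream: the bass displacement, the riparian crayfish bloom, the coastal sedge habitat loss.

the algae collapse, the bass displacement, the coastal sedge habitat loss, the mayfly overgrazing, the riparian crayfish bloom, the riparian mussel population surge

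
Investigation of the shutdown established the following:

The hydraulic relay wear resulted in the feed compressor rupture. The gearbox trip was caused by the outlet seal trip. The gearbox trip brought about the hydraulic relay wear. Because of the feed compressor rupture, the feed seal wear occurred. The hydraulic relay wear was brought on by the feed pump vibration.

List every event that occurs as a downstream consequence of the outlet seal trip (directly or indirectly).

Direct effects: the gearbox trip.
2 steps out: the hydraulic relay wear.
3 steps out: the feed compressor rupture.
4 steps out: the feed seal wear.
Not reachable from it: the feed pump vibration.

the feed compressor rupture, the feed seal wear, the gearbox trip, the hydraulic relay wear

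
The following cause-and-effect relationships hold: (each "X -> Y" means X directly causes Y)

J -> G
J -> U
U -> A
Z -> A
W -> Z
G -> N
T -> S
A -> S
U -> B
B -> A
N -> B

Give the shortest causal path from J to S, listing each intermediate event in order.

J → U
U → A
A → S
Length: 3 steps.

J → U → A → S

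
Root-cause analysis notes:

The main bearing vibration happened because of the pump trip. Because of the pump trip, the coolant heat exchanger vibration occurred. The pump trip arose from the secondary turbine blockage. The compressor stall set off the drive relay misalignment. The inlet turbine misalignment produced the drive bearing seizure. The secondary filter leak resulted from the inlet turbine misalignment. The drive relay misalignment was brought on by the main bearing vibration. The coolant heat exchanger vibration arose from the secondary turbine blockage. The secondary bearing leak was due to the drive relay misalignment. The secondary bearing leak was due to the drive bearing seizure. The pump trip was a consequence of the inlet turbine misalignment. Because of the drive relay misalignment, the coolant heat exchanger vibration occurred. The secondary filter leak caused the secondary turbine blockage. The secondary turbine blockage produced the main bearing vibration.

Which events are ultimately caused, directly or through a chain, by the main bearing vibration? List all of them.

the coolant heat exchanger vibration, the drive relay misalignment, the secondary bearing leak

Direct effects: the drive relay misalignment.
2 steps out: the secondary bearing leak, the coolant heat exchanger vibration.
Not reachable from it: the compressor stall, the inlet turbine misalignment, the drive bearing seizure, the secondary filter leak, the secondary turbine blockage, the pump trip.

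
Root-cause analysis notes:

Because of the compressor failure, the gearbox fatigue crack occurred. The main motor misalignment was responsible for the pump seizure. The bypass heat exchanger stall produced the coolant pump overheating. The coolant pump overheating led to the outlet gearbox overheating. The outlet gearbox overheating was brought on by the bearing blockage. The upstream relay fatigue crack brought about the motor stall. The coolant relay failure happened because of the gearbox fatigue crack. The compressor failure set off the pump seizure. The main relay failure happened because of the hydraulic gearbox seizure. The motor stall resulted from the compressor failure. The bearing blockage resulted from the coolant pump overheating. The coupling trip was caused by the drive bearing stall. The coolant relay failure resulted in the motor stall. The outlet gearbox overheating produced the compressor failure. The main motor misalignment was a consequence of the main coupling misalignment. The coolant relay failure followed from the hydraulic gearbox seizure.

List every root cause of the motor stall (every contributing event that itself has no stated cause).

the bypass heat exchanger stall, the hydraulic gearbox seizure, the upstream relay fatigue crack

Tracing upstream from the motor stall: the motor stall ← the coolant relay failure ← the hydraulic gearbox seizure.
A separate upstream branch: the motor stall ← the compressor failure ← the outlet gearbox overheating ← the coolant pump overheating ← the bypass heat exchanger stall.
A separate upstream branch: the motor stall ← the upstream relay fatigue crack.
Each of those chain origins has no stated cause.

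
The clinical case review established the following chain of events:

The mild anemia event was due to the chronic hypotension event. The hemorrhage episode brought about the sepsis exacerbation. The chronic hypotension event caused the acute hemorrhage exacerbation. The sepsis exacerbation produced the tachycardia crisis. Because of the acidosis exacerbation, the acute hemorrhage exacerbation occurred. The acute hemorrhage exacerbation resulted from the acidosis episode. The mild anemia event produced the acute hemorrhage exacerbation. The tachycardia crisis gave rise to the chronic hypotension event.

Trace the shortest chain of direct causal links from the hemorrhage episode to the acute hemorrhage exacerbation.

the hemorrhage episode → the sepsis exacerbation
the sepsis exacerbation → the tachycardia crisis
the tachycardia crisis → the chronic hypotension event
the chronic hypotension event → the acute hemorrhage exacerbation
Length: 4 steps.

the hemorrhage episode → the sepsis exacerbation → the tachycardia crisis → the chronic hypotension event → the acute hemorrhage exacerbation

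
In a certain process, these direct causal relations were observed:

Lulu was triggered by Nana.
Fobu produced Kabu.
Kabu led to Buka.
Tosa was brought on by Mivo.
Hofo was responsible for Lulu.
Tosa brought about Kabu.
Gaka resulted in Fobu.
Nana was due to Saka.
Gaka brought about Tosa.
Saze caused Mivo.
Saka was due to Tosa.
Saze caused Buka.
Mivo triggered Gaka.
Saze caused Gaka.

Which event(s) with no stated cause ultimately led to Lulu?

Hofo, Saze

Tracing upstream from Lulu: Lulu ← Nana ← Saka ← Tosa ← Mivo ← Saze.
A separate upstream branch: Lulu ← Hofo.
Each of those chain origins has no stated cause.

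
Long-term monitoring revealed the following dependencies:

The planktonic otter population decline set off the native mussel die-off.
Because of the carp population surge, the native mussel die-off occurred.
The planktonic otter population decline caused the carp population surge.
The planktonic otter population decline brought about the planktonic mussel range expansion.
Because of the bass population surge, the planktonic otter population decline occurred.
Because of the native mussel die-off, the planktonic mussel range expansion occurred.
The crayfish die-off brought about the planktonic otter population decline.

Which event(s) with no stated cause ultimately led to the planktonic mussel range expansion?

the bass population surge, the crayfish die-off

Tracing upstream from the planktonic mussel range expansion: the planktonic mussel range expansion ← the planktonic otter population decline ← the crayfish die-off.
A separate upstream branch: the planktonic mussel range expansion ← the planktonic otter population decline ← the bass population surge.
Each of those chain origins has no stated cause.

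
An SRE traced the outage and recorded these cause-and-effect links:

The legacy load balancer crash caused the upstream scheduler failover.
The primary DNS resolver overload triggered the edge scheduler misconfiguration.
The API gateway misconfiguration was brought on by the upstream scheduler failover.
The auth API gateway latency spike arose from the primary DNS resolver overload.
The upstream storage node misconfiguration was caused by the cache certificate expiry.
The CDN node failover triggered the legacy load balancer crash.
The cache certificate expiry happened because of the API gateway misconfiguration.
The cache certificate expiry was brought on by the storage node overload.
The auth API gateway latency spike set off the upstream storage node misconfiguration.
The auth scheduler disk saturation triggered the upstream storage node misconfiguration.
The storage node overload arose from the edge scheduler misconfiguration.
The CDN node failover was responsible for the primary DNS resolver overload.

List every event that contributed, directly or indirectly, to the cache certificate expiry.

Immediate causes of the cache certificate expiry: the API gateway misconfiguration, the storage node overload.
Further upstream: the CDN node failover, the primary DNS resolver overload, the legacy load balancer crash, the upstream scheduler failover, the edge scheduler misconfiguration.

the API gateway misconfiguration, the CDN node failover, the edge scheduler misconfiguration, the legacy load balancer crash, the primary DNS resolver overload, the storage node overload, the upstream scheduler failover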